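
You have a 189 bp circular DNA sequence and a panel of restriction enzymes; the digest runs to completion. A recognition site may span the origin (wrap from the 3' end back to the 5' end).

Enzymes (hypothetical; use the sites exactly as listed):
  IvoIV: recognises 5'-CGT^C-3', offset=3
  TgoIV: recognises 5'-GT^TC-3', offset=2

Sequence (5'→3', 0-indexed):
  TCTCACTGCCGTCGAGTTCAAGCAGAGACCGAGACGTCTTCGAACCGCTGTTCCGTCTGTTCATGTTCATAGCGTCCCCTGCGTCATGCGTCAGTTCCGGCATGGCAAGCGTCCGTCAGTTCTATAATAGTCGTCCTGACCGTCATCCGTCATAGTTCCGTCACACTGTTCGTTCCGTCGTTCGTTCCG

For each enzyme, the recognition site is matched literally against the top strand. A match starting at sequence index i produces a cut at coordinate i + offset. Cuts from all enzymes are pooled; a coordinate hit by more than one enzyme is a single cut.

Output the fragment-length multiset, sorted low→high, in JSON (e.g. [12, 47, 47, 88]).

[3,4,4,4,4,4,4,5,5,5,5,5,6,6,7,7,8,9,9,9,11,14,14,17,20]

Scan for sites:
  IvoIV CGTC/3: at [9, 34, 53, 72, 81, 88, 109, 113, 131, 140, 147, 158, 175, 187] ⇒ [1, 12, 37, 56, 75, 84, 91, 112, 116, 134, 143, 150, 161, 178]
  TgoIV GTTC/2: at [15, 49, 58, 64, 93, 118, 154, 167, 171, 179, 183] ⇒ [17, 51, 60, 66, 95, 120, 156, 169, 173, 181, 185]

All cut coordinates (distinct, sorted): [1, 12, 17, 37, 51, 56, 60, 66, 75, 84, 91, 95, 112, 116, 120, 134, 143, 150, 156, 161, 169, 173, 178, 181, 185]

Fragments:
  1→12: 11 bp
  12→17: 5 bp
  17→37: 20 bp
  37→51: 14 bp
  51→56: 5 bp
  56→60: 4 bp
  60→66: 6 bp
  66→75: 9 bp
  75→84: 9 bp
  84→91: 7 bp
  91→95: 4 bp
  95→112: 17 bp
  112→116: 4 bp
  116→120: 4 bp
  120→134: 14 bp
  134→143: 9 bp
  143→150: 7 bp
  150→156: 6 bp
  156→161: 5 bp
  161→169: 8 bp
  169→173: 4 bp
  173→178: 5 bp
  178→181: 3 bp
  181→185: 4 bp
  185→1 (wrap): 189-185+1 = 5 bp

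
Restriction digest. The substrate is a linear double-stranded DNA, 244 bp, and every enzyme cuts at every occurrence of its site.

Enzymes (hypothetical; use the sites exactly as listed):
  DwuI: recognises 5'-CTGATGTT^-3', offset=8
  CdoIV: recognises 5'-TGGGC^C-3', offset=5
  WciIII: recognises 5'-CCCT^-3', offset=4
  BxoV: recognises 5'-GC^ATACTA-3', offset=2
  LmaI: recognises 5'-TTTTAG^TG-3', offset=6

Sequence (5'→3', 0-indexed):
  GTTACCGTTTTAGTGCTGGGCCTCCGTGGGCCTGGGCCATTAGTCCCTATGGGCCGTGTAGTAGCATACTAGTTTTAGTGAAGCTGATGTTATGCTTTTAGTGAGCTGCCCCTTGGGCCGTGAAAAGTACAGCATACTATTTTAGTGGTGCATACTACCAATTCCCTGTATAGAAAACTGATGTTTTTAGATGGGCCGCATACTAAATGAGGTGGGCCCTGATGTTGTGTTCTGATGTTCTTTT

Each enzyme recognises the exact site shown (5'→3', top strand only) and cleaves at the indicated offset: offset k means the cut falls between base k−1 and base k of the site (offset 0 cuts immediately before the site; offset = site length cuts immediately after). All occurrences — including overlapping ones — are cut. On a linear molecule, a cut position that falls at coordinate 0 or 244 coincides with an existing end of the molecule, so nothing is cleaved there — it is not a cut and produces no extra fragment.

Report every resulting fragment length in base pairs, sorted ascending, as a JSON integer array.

Scan for sites:
  DwuI (CTGATGTT, off=8): starts [83, 177, 218, 231] → cuts [91, 185, 226, 239]
  CdoIV (TGGGCC, off=5): starts [16, 26, 32, 49, 113, 191, 212] → cuts [21, 31, 37, 54, 118, 196, 217]
  WciIII (CCCT, off=4): starts [44, 109, 163, 216] → cuts [48, 113, 167, 220]
  BxoV (GCATACTA, off=2): starts [63, 131, 149, 197] → cuts [65, 133, 151, 199]
  LmaI (TTTTAGTG, off=6): starts [7, 72, 95, 139] → cuts [13, 78, 101, 145]

Pooled cuts: [13, 21, 31, 37, 48, 54, 65, 78, 91, 101, 113, 118, 133, 145, 151, 167, 185, 196, 199, 217, 220, 226, 239]

Fragments:
  [0,13): 13 bp
  [13,21): 8 bp
  [21,31): 10 bp
  [31,37): 6 bp
  [37,48): 11 bp
  [48,54): 6 bp
  [54,65): 11 bp
  [65,78): 13 bp
  [78,91): 13 bp
  [91,101): 10 bp
  [101,113): 12 bp
  [113,118): 5 bp
  [118,133): 15 bp
  [133,145): 12 bp
  [145,151): 6 bp
  [151,167): 16 bp
  [167,185): 18 bp
  [185,196): 11 bp
  [196,199): 3 bp
  [199,217): 18 bp
  [217,220): 3 bp
  [220,226): 6 bp
  [226,239): 13 bp
  [239,244): 5 bp

[3,3,5,5,6,6,6,6,8,10,10,11,11,11,12,12,13,13,13,13,15,16,18,18]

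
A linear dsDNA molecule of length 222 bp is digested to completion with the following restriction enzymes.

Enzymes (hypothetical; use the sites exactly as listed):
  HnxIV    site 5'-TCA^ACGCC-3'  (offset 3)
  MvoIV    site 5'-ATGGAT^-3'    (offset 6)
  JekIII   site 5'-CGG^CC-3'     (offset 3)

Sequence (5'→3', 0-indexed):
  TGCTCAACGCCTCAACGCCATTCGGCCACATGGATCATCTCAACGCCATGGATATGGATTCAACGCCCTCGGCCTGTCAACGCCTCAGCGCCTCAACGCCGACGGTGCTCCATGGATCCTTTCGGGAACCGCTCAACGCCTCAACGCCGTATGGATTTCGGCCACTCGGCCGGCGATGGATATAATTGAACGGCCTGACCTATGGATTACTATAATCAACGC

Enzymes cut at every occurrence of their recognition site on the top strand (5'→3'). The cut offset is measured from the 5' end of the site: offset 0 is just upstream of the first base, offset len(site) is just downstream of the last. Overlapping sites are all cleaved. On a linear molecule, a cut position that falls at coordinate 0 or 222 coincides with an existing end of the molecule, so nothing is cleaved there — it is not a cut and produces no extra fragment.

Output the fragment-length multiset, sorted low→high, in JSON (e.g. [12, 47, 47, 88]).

Per-enzyme occurrences:
  HnxIV TCAACGCC/3: at [3, 11, 39, 59, 76, 92, 132, 140] ⇒ [6, 14, 42, 62, 79, 95, 135, 143]
  MvoIV ATGGAT/6: at [29, 47, 53, 111, 150, 175, 201] ⇒ [35, 53, 59, 117, 156, 181, 207]
  JekIII CGGCC/3: at [22, 69, 158, 166, 190] ⇒ [25, 72, 161, 169, 193]

Pooled cuts: [6, 14, 25, 35, 42, 53, 59, 62, 72, 79, 95, 117, 135, 143, 156, 161, 169, 181, 193, 207]

Fragment lengths:
  [0,6): 6 bp
  [6,14): 8 bp
  [14,25): 11 bp
  [25,35): 10 bp
  [35,42): 7 bp
  [42,53): 11 bp
  [53,59): 6 bp
  [59,62): 3 bp
  [62,72): 10 bp
  [72,79): 7 bp
  [79,95): 16 bp
  [95,117): 22 bp
  [117,135): 18 bp
  [135,143): 8 bp
  [143,156): 13 bp
  [156,161): 5 bp
  [161,169): 8 bp
  [169,181): 12 bp
  [181,193): 12 bp
  [193,207): 14 bp
  [207,222): 15 bp

[3,5,6,6,7,7,8,8,8,10,10,11,11,12,12,13,14,15,16,18,22]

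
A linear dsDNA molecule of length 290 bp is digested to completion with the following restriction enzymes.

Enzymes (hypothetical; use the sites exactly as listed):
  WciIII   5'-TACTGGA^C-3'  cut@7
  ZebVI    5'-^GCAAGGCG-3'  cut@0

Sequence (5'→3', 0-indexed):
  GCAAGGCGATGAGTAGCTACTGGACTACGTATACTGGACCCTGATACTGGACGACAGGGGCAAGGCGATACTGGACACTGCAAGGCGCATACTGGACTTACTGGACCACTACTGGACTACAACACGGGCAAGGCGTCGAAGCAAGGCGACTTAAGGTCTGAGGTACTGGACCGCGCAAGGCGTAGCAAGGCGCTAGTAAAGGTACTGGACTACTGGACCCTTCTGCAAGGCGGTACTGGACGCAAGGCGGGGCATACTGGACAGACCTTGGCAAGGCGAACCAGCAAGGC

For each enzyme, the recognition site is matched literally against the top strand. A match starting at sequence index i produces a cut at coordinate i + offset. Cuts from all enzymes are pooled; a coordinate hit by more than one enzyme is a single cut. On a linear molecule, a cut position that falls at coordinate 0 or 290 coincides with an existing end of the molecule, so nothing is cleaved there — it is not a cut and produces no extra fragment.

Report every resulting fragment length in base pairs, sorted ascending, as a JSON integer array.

Scan for sites:
  WciIII (TACTGGAC, off=7): starts [17, 31, 44, 68, 89, 98, 109, 163, 202, 210, 233, 254] → cuts [24, 38, 51, 75, 96, 105, 116, 170, 209, 217, 240, 261]
  ZebVI (GCAAGGCG, off=0): starts [0, 59, 79, 127, 140, 174, 184, 224, 241, 270] → cuts [59, 79, 127, 140, 174, 184, 224, 241, 270] (position 0 is a terminus of the linear molecule — no cut)

Pooled cuts: [24, 38, 51, 59, 75, 79, 96, 105, 116, 127, 140, 170, 174, 184, 209, 217, 224, 240, 241, 261, 270]

Fragment lengths:
  [0,24): 24 bp
  [24,38): 14 bp
  [38,51): 13 bp
  [51,59): 8 bp
  [59,75): 16 bp
  [75,79): 4 bp
  [79,96): 17 bp
  [96,105): 9 bp
  [105,116): 11 bp
  [116,127): 11 bp
  [127,140): 13 bp
  [140,170): 30 bp
  [170,174): 4 bp
  [174,184): 10 bp
  [184,209): 25 bp
  [209,217): 8 bp
  [217,224): 7 bp
  [224,240): 16 bp
  [240,241): 1 bp
  [241,261): 20 bp
  [261,270): 9 bp
  [270,290): 20 bp

[1,4,4,7,8,8,9,9,10,11,11,13,13,14,16,16,17,20,20,24,25,30]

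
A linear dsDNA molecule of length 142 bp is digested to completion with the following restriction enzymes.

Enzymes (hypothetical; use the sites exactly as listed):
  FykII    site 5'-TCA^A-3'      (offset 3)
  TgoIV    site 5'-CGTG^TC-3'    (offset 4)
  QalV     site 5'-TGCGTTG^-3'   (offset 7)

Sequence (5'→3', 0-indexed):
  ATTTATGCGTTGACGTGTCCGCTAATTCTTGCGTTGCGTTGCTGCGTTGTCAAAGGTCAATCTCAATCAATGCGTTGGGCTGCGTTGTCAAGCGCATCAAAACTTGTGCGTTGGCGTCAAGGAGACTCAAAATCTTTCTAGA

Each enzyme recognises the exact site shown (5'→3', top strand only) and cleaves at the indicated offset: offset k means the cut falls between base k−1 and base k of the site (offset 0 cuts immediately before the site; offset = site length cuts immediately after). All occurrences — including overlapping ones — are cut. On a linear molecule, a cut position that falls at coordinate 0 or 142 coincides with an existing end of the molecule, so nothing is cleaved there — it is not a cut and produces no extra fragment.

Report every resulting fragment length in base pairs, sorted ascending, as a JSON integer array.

Per-enzyme occurrences:
  FykII TCAA/3: at [49, 56, 62, 66, 87, 96, 116, 126] ⇒ [52, 59, 65, 69, 90, 99, 119, 129]
  TgoIV CGTGTC/4: at [13] ⇒ [17]
  QalV TGCGTTG/7: at [5, 29, 34, 42, 70, 80, 106] ⇒ [12, 36, 41, 49, 77, 87, 113]

Pooled cuts: [12, 17, 36, 41, 49, 52, 59, 65, 69, 77, 87, 90, 99, 113, 119, 129]

Fragment lengths:
  [0,12): 12 bp
  [12,17): 5 bp
  [17,36): 19 bp
  [36,41): 5 bp
  [41,49): 8 bp
  [49,52): 3 bp
  [52,59): 7 bp
  [59,65): 6 bp
  [65,69): 4 bp
  [69,77): 8 bp
  [77,87): 10 bp
  [87,90): 3 bp
  [90,99): 9 bp
  [99,113): 14 bp
  [113,119): 6 bp
  [119,129): 10 bp
  [129,142): 13 bp

[3,3,4,5,5,6,6,7,8,8,9,10,10,12,13,14,19]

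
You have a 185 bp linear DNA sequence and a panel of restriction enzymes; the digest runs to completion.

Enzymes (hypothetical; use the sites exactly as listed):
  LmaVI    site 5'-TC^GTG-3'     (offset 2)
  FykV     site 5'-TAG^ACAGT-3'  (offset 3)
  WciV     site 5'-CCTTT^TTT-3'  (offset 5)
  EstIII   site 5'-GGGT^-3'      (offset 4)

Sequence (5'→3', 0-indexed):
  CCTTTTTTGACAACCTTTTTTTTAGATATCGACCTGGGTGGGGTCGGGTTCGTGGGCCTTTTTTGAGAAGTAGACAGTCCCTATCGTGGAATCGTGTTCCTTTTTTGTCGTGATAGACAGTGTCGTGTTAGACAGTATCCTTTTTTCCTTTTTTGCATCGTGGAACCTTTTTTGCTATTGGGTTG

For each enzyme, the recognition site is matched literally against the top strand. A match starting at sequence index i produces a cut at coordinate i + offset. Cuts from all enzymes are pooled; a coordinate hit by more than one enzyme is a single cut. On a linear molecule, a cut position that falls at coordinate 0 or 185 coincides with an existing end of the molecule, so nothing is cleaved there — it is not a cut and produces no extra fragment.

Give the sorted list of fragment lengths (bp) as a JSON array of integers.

[2,2,5,5,5,6,7,7,8,8,8,8,10,10,11,12,12,12,13,13,21]

Per-enzyme occurrences:
  LmaVI TCGTG/2: at [49, 83, 91, 107, 122, 157] ⇒ [51, 85, 93, 109, 124, 159]
  FykV TAGACAGT/3: at [70, 113, 128] ⇒ [73, 116, 131]
  WciV CCTTTTTT/5: at [0, 13, 56, 98, 138, 146, 165] ⇒ [5, 18, 61, 103, 143, 151, 170]
  EstIII GGGT/4: at [35, 40, 45, 179] ⇒ [39, 44, 49, 183]

Pooled cuts: [5, 18, 39, 44, 49, 51, 61, 73, 85, 93, 103, 109, 116, 124, 131, 143, 151, 159, 170, 183]

Fragment lengths:
  [0,5): 5 bp
  [5,18): 13 bp
  [18,39): 21 bp
  [39,44): 5 bp
  [44,49): 5 bp
  [49,51): 2 bp
  [51,61): 10 bp
  [61,73): 12 bp
  [73,85): 12 bp
  [85,93): 8 bp
  [93,103): 10 bp
  [103,109): 6 bp
  [109,116): 7 bp
  [116,124): 8 bp
  [124,131): 7 bp
  [131,143): 12 bp
  [143,151): 8 bp
  [151,159): 8 bp
  [159,170): 11 bp
  [170,183): 13 bp
  [183,185): 2 bp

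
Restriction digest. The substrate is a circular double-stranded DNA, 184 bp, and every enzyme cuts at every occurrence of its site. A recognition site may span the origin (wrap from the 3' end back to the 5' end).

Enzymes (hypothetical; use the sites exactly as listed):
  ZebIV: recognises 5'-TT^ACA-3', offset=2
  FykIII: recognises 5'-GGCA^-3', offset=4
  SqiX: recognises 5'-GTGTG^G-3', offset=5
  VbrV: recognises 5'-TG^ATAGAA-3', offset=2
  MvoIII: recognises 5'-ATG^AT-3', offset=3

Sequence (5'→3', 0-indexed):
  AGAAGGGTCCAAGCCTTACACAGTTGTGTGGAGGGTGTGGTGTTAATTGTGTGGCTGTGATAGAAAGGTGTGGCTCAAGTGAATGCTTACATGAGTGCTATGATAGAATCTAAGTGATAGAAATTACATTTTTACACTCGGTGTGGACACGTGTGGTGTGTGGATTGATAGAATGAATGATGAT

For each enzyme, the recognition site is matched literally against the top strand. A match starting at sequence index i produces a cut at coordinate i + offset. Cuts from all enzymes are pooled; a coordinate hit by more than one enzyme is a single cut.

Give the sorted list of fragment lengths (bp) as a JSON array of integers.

Scan for sites:
  ZebIV (TTACA, off=2): starts [15, 86, 123, 131] → cuts [17, 88, 125, 133]
  FykIII (GGCA, off=4): no sites
  SqiX (GTGTGG, off=5): starts [25, 34, 48, 67, 140, 150, 157] → cuts [30, 39, 53, 72, 145, 155, 162]
  VbrV (TGATAGAA, off=2): starts [57, 100, 114, 165, 180] → cuts [59, 102, 116, 167, 182]
  MvoIII (ATGAT, off=3): starts [99, 176, 179] → cuts [102, 179, 182]

All cut coordinates (distinct, sorted): [17, 30, 39, 53, 59, 72, 88, 102, 116, 125, 133, 145, 155, 162, 167, 179, 182]

Fragment lengths:
  17→30: 13 bp
  30→39: 9 bp
  39→53: 14 bp
  53→59: 6 bp
  59→72: 13 bp
  72→88: 16 bp
  88→102: 14 bp
  102→116: 14 bp
  116→125: 9 bp
  125→133: 8 bp
  133→145: 12 bp
  145→155: 10 bp
  155→162: 7 bp
  162→167: 5 bp
  167→179: 12 bp
  179→182: 3 bp
  182→17 (wrap): 184-182+17 = 19 bp

[3,5,6,7,8,9,9,10,12,12,13,13,14,14,14,16,19]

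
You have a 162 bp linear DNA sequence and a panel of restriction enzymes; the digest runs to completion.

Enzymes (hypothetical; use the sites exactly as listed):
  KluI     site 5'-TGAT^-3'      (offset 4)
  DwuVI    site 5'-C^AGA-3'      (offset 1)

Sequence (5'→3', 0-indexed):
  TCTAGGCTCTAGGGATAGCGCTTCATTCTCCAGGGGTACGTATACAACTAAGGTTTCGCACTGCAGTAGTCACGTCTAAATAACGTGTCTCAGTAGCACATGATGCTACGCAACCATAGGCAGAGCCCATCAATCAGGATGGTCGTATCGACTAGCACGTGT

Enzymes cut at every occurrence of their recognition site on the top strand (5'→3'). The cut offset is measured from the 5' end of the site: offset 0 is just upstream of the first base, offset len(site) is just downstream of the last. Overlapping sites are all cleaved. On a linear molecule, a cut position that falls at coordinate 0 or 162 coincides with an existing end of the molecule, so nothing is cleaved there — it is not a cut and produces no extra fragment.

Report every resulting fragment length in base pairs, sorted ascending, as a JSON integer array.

[17,41,104]

Per-enzyme occurrences:
  KluI TGAT/4: at [100] ⇒ [104]
  DwuVI CAGA/1: at [120] ⇒ [121]

All cut coordinates (distinct, sorted): [104, 121]

Fragments:
  [0,104): 104 bp
  [104,121): 17 bp
  [121,162): 41 bp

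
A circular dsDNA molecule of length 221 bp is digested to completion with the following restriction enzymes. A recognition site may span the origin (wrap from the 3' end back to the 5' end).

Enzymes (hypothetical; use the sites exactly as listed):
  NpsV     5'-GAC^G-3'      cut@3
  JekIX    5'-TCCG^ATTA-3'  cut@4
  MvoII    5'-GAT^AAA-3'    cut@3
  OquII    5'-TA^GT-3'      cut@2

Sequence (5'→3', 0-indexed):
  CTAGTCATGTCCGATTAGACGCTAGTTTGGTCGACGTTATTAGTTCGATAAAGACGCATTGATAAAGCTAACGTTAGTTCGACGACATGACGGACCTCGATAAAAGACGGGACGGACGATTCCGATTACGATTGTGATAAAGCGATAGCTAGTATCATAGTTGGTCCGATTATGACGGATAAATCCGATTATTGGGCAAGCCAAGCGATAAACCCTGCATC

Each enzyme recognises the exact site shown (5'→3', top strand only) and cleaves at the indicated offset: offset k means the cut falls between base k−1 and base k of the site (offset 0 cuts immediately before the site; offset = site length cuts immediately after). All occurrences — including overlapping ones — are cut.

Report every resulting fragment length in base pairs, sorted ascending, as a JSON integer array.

[4,4,4,5,6,7,7,7,7,7,7,7,8,8,8,8,9,10,10,11,13,13,14,15,22]

Scan for sites:
  NpsV GACG/3: at [17, 32, 52, 80, 88, 105, 110, 114, 173] ⇒ [20, 35, 55, 83, 91, 108, 113, 117, 176]
  JekIX TCCGATTA/4: at [9, 120, 164, 183] ⇒ [13, 124, 168, 187]
  MvoII GATAAA/3: at [46, 60, 98, 135, 177, 206] ⇒ [49, 63, 101, 138, 180, 209]
  OquII TAGT/2: at [1, 22, 40, 74, 149, 157] ⇒ [3, 24, 42, 76, 151, 159]

Pooled cuts: [3, 13, 20, 24, 35, 42, 49, 55, 63, 76, 83, 91, 101, 108, 113, 117, 124, 138, 151, 159, 168, 176, 180, 187, 209]

Fragments:
  3→13: 10 bp
  13→20: 7 bp
  20→24: 4 bp
  24→35: 11 bp
  35→42: 7 bp
  42→49: 7 bp
  49→55: 6 bp
  55→63: 8 bp
  63→76: 13 bp
  76→83: 7 bp
  83→91: 8 bp
  91→101: 10 bp
  101→108: 7 bp
  108→113: 5 bp
  113→117: 4 bp
  117→124: 7 bp
  124→138: 14 bp
  138→151: 13 bp
  151→159: 8 bp
  159→168: 9 bp
  168→176: 8 bp
  176→180: 4 bp
  180→187: 7 bp
  187→209: 22 bp
  209→3 (wrap): 221-209+3 = 15 bp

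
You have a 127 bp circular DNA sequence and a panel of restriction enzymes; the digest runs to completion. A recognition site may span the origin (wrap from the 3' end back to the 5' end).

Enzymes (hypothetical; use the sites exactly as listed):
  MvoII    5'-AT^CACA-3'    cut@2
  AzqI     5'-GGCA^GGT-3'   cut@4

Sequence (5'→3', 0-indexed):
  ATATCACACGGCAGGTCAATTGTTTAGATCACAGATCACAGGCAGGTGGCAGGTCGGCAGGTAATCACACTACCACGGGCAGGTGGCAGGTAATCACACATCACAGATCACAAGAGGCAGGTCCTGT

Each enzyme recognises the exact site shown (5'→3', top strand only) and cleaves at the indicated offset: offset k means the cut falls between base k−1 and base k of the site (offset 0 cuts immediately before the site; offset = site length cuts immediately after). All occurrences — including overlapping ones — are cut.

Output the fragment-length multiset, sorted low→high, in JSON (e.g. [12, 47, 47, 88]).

[6,6,7,7,7,7,7,8,8,9,11,12,16,16]

Scan for sites:
  MvoII ATCACA/2: at [2, 27, 34, 63, 92, 99, 106] ⇒ [4, 29, 36, 65, 94, 101, 108]
  AzqI GGCAGGT/4: at [9, 40, 47, 55, 77, 84, 115] ⇒ [13, 44, 51, 59, 81, 88, 119]

Pooled cuts: [4, 13, 29, 36, 44, 51, 59, 65, 81, 88, 94, 101, 108, 119]

Fragment lengths:
  4→13: 9 bp
  13→29: 16 bp
  29→36: 7 bp
  36→44: 8 bp
  44→51: 7 bp
  51→59: 8 bp
  59→65: 6 bp
  65→81: 16 bp
  81→88: 7 bp
  88→94: 6 bp
  94→101: 7 bp
  101→108: 7 bp
  108→119: 11 bp
  119→4 (wrap): 127-119+4 = 12 bp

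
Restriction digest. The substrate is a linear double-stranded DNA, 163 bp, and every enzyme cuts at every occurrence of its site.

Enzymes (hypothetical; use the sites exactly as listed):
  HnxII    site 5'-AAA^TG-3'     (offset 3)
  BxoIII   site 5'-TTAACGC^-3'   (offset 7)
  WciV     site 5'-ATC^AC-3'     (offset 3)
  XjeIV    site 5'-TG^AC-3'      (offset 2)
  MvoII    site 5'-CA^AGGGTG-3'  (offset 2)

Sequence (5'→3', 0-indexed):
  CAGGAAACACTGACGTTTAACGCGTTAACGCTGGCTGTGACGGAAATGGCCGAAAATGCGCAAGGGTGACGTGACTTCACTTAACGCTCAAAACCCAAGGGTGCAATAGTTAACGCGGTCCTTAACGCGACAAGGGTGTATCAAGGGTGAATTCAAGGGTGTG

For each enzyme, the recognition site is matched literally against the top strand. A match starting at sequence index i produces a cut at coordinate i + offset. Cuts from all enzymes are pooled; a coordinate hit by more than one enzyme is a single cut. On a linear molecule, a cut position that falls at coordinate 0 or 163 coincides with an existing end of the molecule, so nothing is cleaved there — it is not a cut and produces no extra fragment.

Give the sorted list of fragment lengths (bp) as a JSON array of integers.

[4,5,6,6,7,8,8,8,10,10,11,11,12,12,12,14,19]

Per-enzyme occurrences:
  HnxII AAATG/3: at [43, 53] ⇒ [46, 56]
  BxoIII TTAACGC/7: at [16, 24, 80, 109, 121] ⇒ [23, 31, 87, 116, 128]
  WciV (ATCAC, off=3): no sites
  XjeIV TGAC/2: at [10, 37, 66, 71] ⇒ [12, 39, 68, 73]
  MvoII CAAGGGTG/2: at [60, 95, 130, 141, 153] ⇒ [62, 97, 132, 143, 155]

Pooled cuts: [12, 23, 31, 39, 46, 56, 62, 68, 73, 87, 97, 116, 128, 132, 143, 155]

Fragments:
  [0,12): 12 bp
  [12,23): 11 bp
  [23,31): 8 bp
  [31,39): 8 bp
  [39,46): 7 bp
  [46,56): 10 bp
  [56,62): 6 bp
  [62,68): 6 bp
  [68,73): 5 bp
  [73,87): 14 bp
  [87,97): 10 bp
  [97,116): 19 bp
  [116,128): 12 bp
  [128,132): 4 bp
  [132,143): 11 bp
  [143,155): 12 bp
  [155,163): 8 bp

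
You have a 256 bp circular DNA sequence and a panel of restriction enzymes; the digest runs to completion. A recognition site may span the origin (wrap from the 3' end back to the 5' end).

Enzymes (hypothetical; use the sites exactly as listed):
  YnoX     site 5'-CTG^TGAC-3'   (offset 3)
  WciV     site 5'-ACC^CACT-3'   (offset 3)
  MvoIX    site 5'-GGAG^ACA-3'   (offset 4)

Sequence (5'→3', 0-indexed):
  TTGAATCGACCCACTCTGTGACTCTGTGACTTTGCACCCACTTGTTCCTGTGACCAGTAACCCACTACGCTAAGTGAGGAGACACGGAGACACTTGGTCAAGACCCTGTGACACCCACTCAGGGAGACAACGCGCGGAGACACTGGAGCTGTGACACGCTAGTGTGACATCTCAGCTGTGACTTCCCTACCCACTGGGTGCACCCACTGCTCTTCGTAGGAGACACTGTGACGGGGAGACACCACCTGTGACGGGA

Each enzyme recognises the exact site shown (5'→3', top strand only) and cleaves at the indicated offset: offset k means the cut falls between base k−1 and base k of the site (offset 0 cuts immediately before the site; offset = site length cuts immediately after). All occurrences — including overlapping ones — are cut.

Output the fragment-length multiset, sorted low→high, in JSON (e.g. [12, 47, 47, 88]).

Scan for sites:
  YnoX CTGTGAC/3: at [15, 23, 47, 105, 148, 175, 225, 245] ⇒ [18, 26, 50, 108, 151, 178, 228, 248]
  WciV ACCCACT/3: at [8, 35, 59, 112, 188, 201] ⇒ [11, 38, 62, 115, 191, 204]
  MvoIX GGAGACA/4: at [77, 85, 122, 135, 218, 234] ⇒ [81, 89, 126, 139, 222, 238]

Pooled cuts: [11, 18, 26, 38, 50, 62, 81, 89, 108, 115, 126, 139, 151, 178, 191, 204, 222, 228, 238, 248]

Fragments:
  11→18: 7 bp
  18→26: 8 bp
  26→38: 12 bp
  38→50: 12 bp
  50→62: 12 bp
  62→81: 19 bp
  81→89: 8 bp
  89→108: 19 bp
  108→115: 7 bp
  115→126: 11 bp
  126→139: 13 bp
  139→151: 12 bp
  151→178: 27 bp
  178→191: 13 bp
  191→204: 13 bp
  204→222: 18 bp
  222→228: 6 bp
  228→238: 10 bp
  238→248: 10 bp
  248→11 (wrap): 256-248+11 = 19 bp

[6,7,7,8,8,10,10,11,12,12,12,12,13,13,13,18,19,19,19,27]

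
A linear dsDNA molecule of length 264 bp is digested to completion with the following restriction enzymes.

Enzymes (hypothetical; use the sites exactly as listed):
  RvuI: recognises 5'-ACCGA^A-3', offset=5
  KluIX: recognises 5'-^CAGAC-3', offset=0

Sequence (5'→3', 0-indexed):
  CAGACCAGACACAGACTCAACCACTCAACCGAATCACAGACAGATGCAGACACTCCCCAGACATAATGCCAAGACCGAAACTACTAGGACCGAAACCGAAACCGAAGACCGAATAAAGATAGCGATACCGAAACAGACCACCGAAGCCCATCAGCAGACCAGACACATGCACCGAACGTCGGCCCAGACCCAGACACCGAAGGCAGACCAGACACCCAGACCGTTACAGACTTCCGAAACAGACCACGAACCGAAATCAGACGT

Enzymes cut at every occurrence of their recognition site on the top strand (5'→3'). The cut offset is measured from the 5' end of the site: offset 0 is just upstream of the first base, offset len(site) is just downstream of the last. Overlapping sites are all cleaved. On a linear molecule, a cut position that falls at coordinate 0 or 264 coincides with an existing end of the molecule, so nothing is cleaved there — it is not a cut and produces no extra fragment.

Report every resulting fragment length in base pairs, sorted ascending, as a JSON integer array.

[2,3,3,4,5,5,5,6,6,6,6,7,7,8,9,10,10,10,10,11,11,13,15,15,16,19,21,21]

Per-enzyme occurrences:
  RvuI ACCGAA/5: at [27, 73, 88, 94, 100, 107, 126, 139, 170, 195, 249] ⇒ [32, 78, 93, 99, 105, 112, 131, 144, 175, 200, 254]
  KluIX CAGAC/0: at [0, 5, 11, 36, 46, 57, 133, 154, 159, 184, 190, 203, 208, 216, 226, 239, 257] ⇒ [5, 11, 36, 46, 57, 133, 154, 159, 184, 190, 203, 208, 216, 226, 239, 257] (position 0 is a terminus of the linear molecule — no cut)

Pooled cuts: [5, 11, 32, 36, 46, 57, 78, 93, 99, 105, 112, 131, 133, 144, 154, 159, 175, 184, 190, 200, 203, 208, 216, 226, 239, 254, 257]

Fragments:
  [0,5): 5 bp
  [5,11): 6 bp
  [11,32): 21 bp
  [32,36): 4 bp
  [36,46): 10 bp
  [46,57): 11 bp
  [57,78): 21 bp
  [78,93): 15 bp
  [93,99): 6 bp
  [99,105): 6 bp
  [105,112): 7 bp
  [112,131): 19 bp
  [131,133): 2 bp
  [133,144): 11 bp
  [144,154): 10 bp
  [154,159): 5 bp
  [159,175): 16 bp
  [175,184): 9 bp
  [184,190): 6 bp
  [190,200): 10 bp
  [200,203): 3 bp
  [203,208): 5 bp
  [208,216): 8 bp
  [216,226): 10 bp
  [226,239): 13 bp
  [239,254): 15 bp
  [254,257): 3 bp
  [257,264): 7 bp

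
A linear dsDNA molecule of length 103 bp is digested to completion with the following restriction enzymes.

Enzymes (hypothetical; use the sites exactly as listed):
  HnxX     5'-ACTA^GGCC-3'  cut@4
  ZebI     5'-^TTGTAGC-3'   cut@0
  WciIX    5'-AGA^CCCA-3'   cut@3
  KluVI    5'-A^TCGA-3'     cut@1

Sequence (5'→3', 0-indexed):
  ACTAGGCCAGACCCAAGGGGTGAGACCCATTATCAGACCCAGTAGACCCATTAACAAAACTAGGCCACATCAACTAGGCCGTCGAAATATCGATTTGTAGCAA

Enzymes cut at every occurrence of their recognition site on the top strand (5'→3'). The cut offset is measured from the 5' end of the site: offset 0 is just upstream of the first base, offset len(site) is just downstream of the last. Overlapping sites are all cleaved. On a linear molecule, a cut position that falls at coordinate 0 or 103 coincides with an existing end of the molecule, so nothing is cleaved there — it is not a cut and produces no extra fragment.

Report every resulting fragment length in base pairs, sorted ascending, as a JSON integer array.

[4,5,7,9,9,12,13,14,14,16]

Scan for sites:
  HnxX ACTAGGCC/4: at [0, 58, 72] ⇒ [4, 62, 76]
  ZebI TTGTAGC/0: at [94] ⇒ [94]
  WciIX AGACCCA/3: at [8, 22, 34, 43] ⇒ [11, 25, 37, 46]
  KluVI ATCGA/1: at [88] ⇒ [89]

Pooled cuts: [4, 11, 25, 37, 46, 62, 76, 89, 94]

Fragments:
  [0,4): 4 bp
  [4,11): 7 bp
  [11,25): 14 bp
  [25,37): 12 bp
  [37,46): 9 bp
  [46,62): 16 bp
  [62,76): 14 bp
  [76,89): 13 bp
  [89,94): 5 bp
  [94,103): 9 bp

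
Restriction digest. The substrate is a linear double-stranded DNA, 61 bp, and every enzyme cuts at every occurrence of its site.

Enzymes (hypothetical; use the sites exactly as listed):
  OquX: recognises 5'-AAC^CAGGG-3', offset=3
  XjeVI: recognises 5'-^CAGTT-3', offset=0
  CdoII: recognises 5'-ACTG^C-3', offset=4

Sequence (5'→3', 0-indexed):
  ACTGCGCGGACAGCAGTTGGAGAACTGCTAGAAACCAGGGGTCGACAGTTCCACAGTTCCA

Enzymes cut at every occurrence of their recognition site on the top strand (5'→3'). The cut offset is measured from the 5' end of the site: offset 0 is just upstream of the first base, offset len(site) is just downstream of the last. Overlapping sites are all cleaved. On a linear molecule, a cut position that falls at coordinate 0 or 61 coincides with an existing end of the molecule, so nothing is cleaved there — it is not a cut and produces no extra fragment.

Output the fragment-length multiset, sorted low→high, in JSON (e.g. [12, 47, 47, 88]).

Site scan:
  OquX (AACCAGGG, off=3): starts [32] → cuts [35]
  XjeVI (CAGTT, off=0): starts [13, 45, 53] → cuts [13, 45, 53]
  CdoII (ACTGC, off=4): starts [0, 23] → cuts [4, 27]

Pooled cuts: [4, 13, 27, 35, 45, 53]

Fragments:
  [0,4): 4 bp
  [4,13): 9 bp
  [13,27): 14 bp
  [27,35): 8 bp
  [35,45): 10 bp
  [45,53): 8 bp
  [53,61): 8 bp

[4,8,8,8,9,10,14]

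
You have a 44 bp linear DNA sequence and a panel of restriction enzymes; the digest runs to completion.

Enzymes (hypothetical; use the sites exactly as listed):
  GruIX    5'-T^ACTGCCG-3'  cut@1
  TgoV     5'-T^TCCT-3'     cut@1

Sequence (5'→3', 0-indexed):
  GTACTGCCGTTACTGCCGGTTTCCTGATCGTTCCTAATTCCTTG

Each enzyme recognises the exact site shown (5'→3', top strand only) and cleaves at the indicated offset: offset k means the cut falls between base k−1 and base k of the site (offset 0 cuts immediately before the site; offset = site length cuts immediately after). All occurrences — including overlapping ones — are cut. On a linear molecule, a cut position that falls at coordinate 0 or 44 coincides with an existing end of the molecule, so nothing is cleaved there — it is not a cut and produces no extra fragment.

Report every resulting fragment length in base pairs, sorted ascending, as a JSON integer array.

[2,6,7,9,10,10]

Scan for sites:
  GruIX TACTGCCG/1: at [1, 10] ⇒ [2, 11]
  TgoV TTCCT/1: at [20, 30, 37] ⇒ [21, 31, 38]

Pooled cuts: [2, 11, 21, 31, 38]

Fragments:
  [0,2): 2 bp
  [2,11): 9 bp
  [11,21): 10 bp
  [21,31): 10 bp
  [31,38): 7 bp
  [38,44): 6 bp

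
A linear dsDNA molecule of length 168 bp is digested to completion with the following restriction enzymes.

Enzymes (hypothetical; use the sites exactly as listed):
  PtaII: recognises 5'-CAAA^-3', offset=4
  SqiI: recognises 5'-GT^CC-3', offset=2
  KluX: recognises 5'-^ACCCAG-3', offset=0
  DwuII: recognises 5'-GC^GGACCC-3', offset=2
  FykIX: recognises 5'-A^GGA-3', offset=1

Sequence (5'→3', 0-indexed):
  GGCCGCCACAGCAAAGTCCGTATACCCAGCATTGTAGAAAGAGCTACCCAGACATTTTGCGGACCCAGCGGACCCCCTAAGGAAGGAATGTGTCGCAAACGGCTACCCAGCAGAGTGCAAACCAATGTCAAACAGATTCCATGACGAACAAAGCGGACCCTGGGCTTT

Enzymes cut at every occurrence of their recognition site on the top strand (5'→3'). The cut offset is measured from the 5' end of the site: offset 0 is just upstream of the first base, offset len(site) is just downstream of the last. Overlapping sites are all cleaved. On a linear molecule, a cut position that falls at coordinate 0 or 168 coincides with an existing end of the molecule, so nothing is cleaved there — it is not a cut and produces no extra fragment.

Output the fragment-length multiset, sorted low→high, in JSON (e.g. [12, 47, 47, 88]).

Scan for sites:
  PtaII CAAA/4: at [11, 95, 117, 128, 148] ⇒ [15, 99, 121, 132, 152]
  SqiI GTCC/2: at [15] ⇒ [17]
  KluX ACCCAG/0: at [23, 45, 62, 104] ⇒ [23, 45, 62, 104]
  DwuII GCGGACCC/2: at [58, 67, 152] ⇒ [60, 69, 154]
  FykIX AGGA/1: at [79, 83] ⇒ [80, 84]

All cut coordinates (distinct, sorted): [15, 17, 23, 45, 60, 62, 69, 80, 84, 99, 104, 121, 132, 152, 154]

Fragments:
  [0,15): 15 bp
  [15,17): 2 bp
  [17,23): 6 bp
  [23,45): 22 bp
  [45,60): 15 bp
  [60,62): 2 bp
  [62,69): 7 bp
  [69,80): 11 bp
  [80,84): 4 bp
  [84,99): 15 bp
  [99,104): 5 bp
  [104,121): 17 bp
  [121,132): 11 bp
  [132,152): 20 bp
  [152,154): 2 bp
  [154,168): 14 bp

[2,2,2,4,5,6,7,11,11,14,15,15,15,17,20,22]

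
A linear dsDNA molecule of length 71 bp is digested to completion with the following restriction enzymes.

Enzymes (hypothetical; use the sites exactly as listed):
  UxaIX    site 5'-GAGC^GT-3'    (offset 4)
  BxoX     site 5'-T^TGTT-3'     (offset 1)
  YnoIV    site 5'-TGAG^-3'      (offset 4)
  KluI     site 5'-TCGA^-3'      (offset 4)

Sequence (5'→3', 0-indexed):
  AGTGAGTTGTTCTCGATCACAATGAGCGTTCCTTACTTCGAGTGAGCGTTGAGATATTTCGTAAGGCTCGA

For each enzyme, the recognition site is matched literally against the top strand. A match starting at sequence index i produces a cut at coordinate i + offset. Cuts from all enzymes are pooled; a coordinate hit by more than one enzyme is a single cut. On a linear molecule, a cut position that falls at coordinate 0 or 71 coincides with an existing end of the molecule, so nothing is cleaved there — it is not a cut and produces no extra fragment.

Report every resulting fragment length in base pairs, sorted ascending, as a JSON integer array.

Scan for sites:
  UxaIX (GAGCGT, off=4): starts [23, 43] → cuts [27, 47]
  BxoX (TTGTT, off=1): starts [6] → cuts [7]
  YnoIV (TGAG, off=4): starts [2, 22, 42, 49] → cuts [6, 26, 46, 53]
  KluI (TCGA, off=4): starts [12, 37, 67] → cuts [16, 41] (position 71 is a terminus of the linear molecule — no cut)

All cut coordinates (distinct, sorted): [6, 7, 16, 26, 27, 41, 46, 47, 53]

Fragment lengths:
  [0,6): 6 bp
  [6,7): 1 bp
  [7,16): 9 bp
  [16,26): 10 bp
  [26,27): 1 bp
  [27,41): 14 bp
  [41,46): 5 bp
  [46,47): 1 bp
  [47,53): 6 bp
  [53,71): 18 bp

[1,1,1,5,6,6,9,10,14,18]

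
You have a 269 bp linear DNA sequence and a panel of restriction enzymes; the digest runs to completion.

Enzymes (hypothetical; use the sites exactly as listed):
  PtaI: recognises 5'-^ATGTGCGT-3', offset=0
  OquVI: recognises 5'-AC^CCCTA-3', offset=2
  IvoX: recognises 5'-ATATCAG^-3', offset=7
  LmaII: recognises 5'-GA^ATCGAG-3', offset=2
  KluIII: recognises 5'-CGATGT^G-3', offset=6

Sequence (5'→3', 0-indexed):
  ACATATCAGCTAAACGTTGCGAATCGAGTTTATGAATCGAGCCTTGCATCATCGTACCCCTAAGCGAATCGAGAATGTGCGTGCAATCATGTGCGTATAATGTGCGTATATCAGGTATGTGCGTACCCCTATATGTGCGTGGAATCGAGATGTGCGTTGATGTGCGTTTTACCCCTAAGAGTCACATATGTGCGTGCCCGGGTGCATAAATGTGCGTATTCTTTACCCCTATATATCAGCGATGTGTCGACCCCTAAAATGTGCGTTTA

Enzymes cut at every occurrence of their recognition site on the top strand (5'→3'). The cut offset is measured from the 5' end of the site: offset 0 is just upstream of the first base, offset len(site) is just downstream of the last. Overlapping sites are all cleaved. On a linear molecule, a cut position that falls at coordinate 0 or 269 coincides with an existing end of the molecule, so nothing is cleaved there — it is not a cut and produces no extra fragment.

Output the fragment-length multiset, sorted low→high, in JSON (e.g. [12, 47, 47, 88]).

[2,6,6,6,6,7,7,9,10,10,10,11,11,11,13,13,13,13,14,15,15,17,22,22]

Scan for sites:
  PtaI ATGTGCGT/0: at [74, 88, 99, 116, 132, 149, 159, 187, 209, 258] ⇒ [74, 88, 99, 116, 132, 149, 159, 187, 209, 258]
  OquVI ACCCCTA/2: at [55, 124, 170, 224, 249] ⇒ [57, 126, 172, 226, 251]
  IvoX ATATCAG/7: at [2, 107, 232] ⇒ [9, 114, 239]
  LmaII GAATCGAG/2: at [20, 33, 65, 141] ⇒ [22, 35, 67, 143]
  KluIII CGATGTG/6: at [239] ⇒ [245]

All cut coordinates (distinct, sorted): [9, 22, 35, 57, 67, 74, 88, 99, 114, 116, 126, 132, 143, 149, 159, 172, 187, 209, 226, 239, 245, 251, 258]

Fragments:
  [0,9): 9 bp
  [9,22): 13 bp
  [22,35): 13 bp
  [35,57): 22 bp
  [57,67): 10 bp
  [67,74): 7 bp
  [74,88): 14 bp
  [88,99): 11 bp
  [99,114): 15 bp
  [114,116): 2 bp
  [116,126): 10 bp
  [126,132): 6 bp
  [132,143): 11 bp
  [143,149): 6 bp
  [149,159): 10 bp
  [159,172): 13 bp
  [172,187): 15 bp
  [187,209): 22 bp
  [209,226): 17 bp
  [226,239): 13 bp
  [239,245): 6 bp
  [245,251): 6 bp
  [251,258): 7 bp
  [258,269): 11 bp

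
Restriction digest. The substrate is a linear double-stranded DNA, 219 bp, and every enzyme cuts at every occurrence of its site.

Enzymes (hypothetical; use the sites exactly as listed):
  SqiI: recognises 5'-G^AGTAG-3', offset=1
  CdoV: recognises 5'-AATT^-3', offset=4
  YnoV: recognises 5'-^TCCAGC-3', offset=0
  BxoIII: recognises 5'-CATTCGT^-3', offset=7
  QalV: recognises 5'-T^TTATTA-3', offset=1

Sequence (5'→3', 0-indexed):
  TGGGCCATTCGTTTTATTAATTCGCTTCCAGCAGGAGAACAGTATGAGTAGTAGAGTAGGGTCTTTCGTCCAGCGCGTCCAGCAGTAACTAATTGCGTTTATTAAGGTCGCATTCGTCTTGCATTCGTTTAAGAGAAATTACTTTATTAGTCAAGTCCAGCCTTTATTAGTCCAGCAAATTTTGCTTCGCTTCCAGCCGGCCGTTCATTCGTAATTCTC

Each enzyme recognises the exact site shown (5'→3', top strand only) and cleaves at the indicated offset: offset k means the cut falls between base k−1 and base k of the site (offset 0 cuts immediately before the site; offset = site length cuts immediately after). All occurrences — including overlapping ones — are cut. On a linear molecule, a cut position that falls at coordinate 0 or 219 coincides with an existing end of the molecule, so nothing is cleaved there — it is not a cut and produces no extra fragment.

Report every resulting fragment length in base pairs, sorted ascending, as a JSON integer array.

[1,3,3,4,4,4,7,8,8,9,9,10,11,11,12,12,12,14,17,19,20,21]

Scan for sites:
  SqiI GAGTAG/1: at [45, 53] ⇒ [46, 54]
  CdoV AATT/4: at [18, 90, 136, 177, 212] ⇒ [22, 94, 140, 181, 216]
  YnoV TCCAGC/0: at [26, 68, 77, 155, 170, 191] ⇒ [26, 68, 77, 155, 170, 191]
  BxoIII CATTCGT/7: at [5, 110, 121, 205] ⇒ [12, 117, 128, 212]
  QalV TTTATTA/1: at [12, 97, 142, 162] ⇒ [13, 98, 143, 163]

Pooled cuts: [12, 13, 22, 26, 46, 54, 68, 77, 94, 98, 117, 128, 140, 143, 155, 163, 170, 181, 191, 212, 216]

Fragments:
  [0,12): 12 bp
  [12,13): 1 bp
  [13,22): 9 bp
  [22,26): 4 bp
  [26,46): 20 bp
  [46,54): 8 bp
  [54,68): 14 bp
  [68,77): 9 bp
  [77,94): 17 bp
  [94,98): 4 bp
  [98,117): 19 bp
  [117,128): 11 bp
  [128,140): 12 bp
  [140,143): 3 bp
  [143,155): 12 bp
  [155,163): 8 bp
  [163,170): 7 bp
  [170,181): 11 bp
  [181,191): 10 bp
  [191,212): 21 bp
  [212,216): 4 bp
  [216,219): 3 bp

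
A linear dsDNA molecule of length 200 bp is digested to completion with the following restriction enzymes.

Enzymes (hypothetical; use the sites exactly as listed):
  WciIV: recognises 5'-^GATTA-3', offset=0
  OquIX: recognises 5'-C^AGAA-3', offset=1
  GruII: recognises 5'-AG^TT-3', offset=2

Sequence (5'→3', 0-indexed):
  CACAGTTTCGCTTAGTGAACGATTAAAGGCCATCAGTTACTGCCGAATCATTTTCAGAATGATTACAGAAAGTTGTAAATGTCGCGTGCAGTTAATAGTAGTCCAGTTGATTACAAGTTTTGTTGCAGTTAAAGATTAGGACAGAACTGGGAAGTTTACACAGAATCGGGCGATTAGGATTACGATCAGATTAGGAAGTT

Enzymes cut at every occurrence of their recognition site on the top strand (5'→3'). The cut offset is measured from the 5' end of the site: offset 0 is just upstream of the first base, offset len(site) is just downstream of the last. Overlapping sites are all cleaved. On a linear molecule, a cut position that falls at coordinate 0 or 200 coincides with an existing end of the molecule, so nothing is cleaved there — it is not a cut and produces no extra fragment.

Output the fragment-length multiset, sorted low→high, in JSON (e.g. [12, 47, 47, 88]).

[2,2,5,5,5,6,6,6,7,9,9,10,10,11,11,12,15,15,16,19,19]

Site scan:
  WciIV GATTA/0: at [20, 60, 108, 133, 171, 177, 188] ⇒ [20, 60, 108, 133, 171, 177, 188]
  OquIX CAGAA/1: at [54, 65, 141, 160] ⇒ [55, 66, 142, 161]
  GruII AGTT/2: at [3, 34, 70, 89, 104, 115, 126, 152, 196] ⇒ [5, 36, 72, 91, 106, 117, 128, 154, 198]

All cut coordinates (distinct, sorted): [5, 20, 36, 55, 60, 66, 72, 91, 106, 108, 117, 128, 133, 142, 154, 161, 171, 177, 188, 198]

Fragments:
  [0,5): 5 bp
  [5,20): 15 bp
  [20,36): 16 bp
  [36,55): 19 bp
  [55,60): 5 bp
  [60,66): 6 bp
  [66,72): 6 bp
  [72,91): 19 bp
  [91,106): 15 bp
  [106,108): 2 bp
  [108,117): 9 bp
  [117,128): 11 bp
  [128,133): 5 bp
  [133,142): 9 bp
  [142,154): 12 bp
  [154,161): 7 bp
  [161,171): 10 bp
  [171,177): 6 bp
  [177,188): 11 bp
  [188,198): 10 bp
  [198,200): 2 bp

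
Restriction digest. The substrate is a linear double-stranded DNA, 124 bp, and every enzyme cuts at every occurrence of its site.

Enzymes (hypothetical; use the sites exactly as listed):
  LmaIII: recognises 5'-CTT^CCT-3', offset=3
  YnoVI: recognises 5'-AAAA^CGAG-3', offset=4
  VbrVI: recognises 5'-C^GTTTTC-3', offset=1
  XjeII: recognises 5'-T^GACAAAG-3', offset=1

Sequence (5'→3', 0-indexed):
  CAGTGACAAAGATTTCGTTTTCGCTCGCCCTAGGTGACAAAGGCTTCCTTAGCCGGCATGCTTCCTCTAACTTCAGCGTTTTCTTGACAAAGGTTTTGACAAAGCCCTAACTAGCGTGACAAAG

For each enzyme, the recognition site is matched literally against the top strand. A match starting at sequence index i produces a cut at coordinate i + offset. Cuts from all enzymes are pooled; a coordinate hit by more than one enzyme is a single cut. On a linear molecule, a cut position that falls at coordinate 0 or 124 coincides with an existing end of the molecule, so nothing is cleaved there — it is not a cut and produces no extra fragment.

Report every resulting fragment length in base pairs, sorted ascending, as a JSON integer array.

Scan for sites:
  LmaIII (CTTCCT, off=3): starts [43, 60] → cuts [46, 63]
  YnoVI (AAAACGAG, off=4): no sites
  VbrVI (CGTTTTC, off=1): starts [15, 76] → cuts [16, 77]
  XjeII (TGACAAAG, off=1): starts [3, 34, 84, 96, 116] → cuts [4, 35, 85, 97, 117]

Pooled cuts: [4, 16, 35, 46, 63, 77, 85, 97, 117]

Fragments:
  [0,4): 4 bp
  [4,16): 12 bp
  [16,35): 19 bp
  [35,46): 11 bp
  [46,63): 17 bp
  [63,77): 14 bp
  [77,85): 8 bp
  [85,97): 12 bp
  [97,117): 20 bp
  [117,124): 7 bp

[4,7,8,11,12,12,14,17,19,20]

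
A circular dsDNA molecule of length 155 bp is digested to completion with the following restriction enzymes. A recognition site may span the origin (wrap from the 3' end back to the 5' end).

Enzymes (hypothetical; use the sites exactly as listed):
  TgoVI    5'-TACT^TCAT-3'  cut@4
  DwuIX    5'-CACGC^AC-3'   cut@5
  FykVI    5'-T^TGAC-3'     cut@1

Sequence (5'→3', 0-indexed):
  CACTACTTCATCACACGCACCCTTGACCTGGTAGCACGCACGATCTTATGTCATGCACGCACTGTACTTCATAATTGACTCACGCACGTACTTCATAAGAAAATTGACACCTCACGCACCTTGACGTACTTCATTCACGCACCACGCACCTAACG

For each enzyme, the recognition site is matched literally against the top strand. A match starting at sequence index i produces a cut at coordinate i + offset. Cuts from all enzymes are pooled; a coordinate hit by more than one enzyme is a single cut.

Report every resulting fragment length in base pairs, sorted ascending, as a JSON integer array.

[4,5,7,7,7,8,9,10,10,11,12,13,15,16,21]

Per-enzyme occurrences:
  TgoVI (TACTTCAT, off=4): starts [3, 64, 88, 126] → cuts [7, 68, 92, 130]
  DwuIX (CACGCAC, off=5): starts [13, 34, 55, 80, 112, 135, 142] → cuts [18, 39, 60, 85, 117, 140, 147]
  FykVI (TTGAC, off=1): starts [22, 74, 103, 120] → cuts [23, 75, 104, 121]

All cut coordinates (distinct, sorted): [7, 18, 23, 39, 60, 68, 75, 85, 92, 104, 117, 121, 130, 140, 147]

Fragment lengths:
  7→18: 11 bp
  18→23: 5 bp
  23→39: 16 bp
  39→60: 21 bp
  60→68: 8 bp
  68→75: 7 bp
  75→85: 10 bp
  85→92: 7 bp
  92→104: 12 bp
  104→117: 13 bp
  117→121: 4 bp
  121→130: 9 bp
  130→140: 10 bp
  140→147: 7 bp
  147→7 (wrap): 155-147+7 = 15 bp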